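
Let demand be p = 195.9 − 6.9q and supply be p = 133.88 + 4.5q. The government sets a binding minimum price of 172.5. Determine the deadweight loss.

Competitive equilibrium: 195.9 − 6.9q = 133.88 + 4.5q → q* = 5.4404, p* = 158.3616.
At the floor p = 172.5, quantity demanded = (195.9 − 172.5)/6.9 = 3.3913.
Sellers' marginal cost at q' = 3.3913: 133.88 + 4.5·3.3913 = 149.1409.
Δq = 5.4404 − 3.3913 = 2.0491; wedge = 172.5 − 149.1409 = 23.3591.
Deadweight loss = ½ × 2.0491 × 23.3591 = 23.93.

23.93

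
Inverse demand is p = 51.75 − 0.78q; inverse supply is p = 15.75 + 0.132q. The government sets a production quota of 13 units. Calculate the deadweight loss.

Competitive equilibrium: 51.75 − 0.78q = 15.75 + 0.132q → q* = 39.4737, p* = 20.9605.
At q = 13: demand price = 51.75 − 0.78·13 = 41.61; supply price = 15.75 + 0.132·13 = 17.466.
Δq = 39.4737 − 13 = 26.4737; wedge = 41.61 − 17.466 = 24.144.
DWL = ½ × 26.4737 × 24.144 = 319.59.

319.59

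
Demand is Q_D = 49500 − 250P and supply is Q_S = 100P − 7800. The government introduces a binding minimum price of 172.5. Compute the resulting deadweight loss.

In inverse form: demand P = 198 − 0.004Q, supply P = 78 + 0.01Q.
Competitive equilibrium: 198 − 0.004Q = 78 + 0.01Q → Q* = 8571.4286, P* = 163.7143.
At the floor P = 172.5, quantity demanded = (198 − 172.5)/0.004 = 6375.
Sellers' marginal cost at Q' = 6375: 78 + 0.01·6375 = 141.75.
ΔQ = 8571.4286 − 6375 = 2196.4286; wedge = 172.5 − 141.75 = 30.75.
DWL = ½ × 2196.4286 × 30.75 = 33770.09.

33770.09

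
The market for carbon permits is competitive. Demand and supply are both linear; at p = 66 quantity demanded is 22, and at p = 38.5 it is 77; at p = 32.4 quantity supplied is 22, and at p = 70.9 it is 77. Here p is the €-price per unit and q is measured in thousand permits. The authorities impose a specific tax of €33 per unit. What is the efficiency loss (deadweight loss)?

€453.75 thousand

Demand slope = (38.5 − 66)/(77 − 22) = −0.5, so p = 77 − 0.5q.
Supply slope = (70.9 − 32.4)/(77 − 22) = 0.7, so p = 17 + 0.7q.
Competitive equilibrium: 77 − 0.5q = 17 + 0.7q → q* = 50, p* = 52.
With the tax, the buyer price exceeds the seller price by 33: (77 − 0.5q) − (17 + 0.7q) = 33 → q' = 22.5.
Δq = 50 − 22.5 = 27.5; the wedge equals the tax, 33.
DWL = ½ × 27.5 × 33 = €453.75 thousand.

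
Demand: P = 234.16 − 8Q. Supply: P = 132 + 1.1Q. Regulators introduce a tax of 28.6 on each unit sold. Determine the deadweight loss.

44.94

Competitive equilibrium: 234.16 − 8Q = 132 + 1.1Q → Q* = 11.2264, P* = 144.349.
With the tax, the buyer price exceeds the seller price by 28.6: (234.16 − 8Q) − (132 + 1.1Q) = 28.6 → Q' = 8.0835.
ΔQ = 11.2264 − 8.0835 = 3.1429; the wedge equals the tax, 28.6.
Deadweight loss = ½ × 3.1429 × 28.6 = 44.94.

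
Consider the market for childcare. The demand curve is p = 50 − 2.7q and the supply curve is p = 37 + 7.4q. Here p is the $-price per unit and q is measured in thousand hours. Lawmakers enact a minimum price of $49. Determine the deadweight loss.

$4.24 thousand

Competitive equilibrium: 50 − 2.7q = 37 + 7.4q → q* = 1.2871, p* = 46.5248.
At the floor p = 49, quantity demanded = (50 − 49)/2.7 = 0.3704.
Sellers' marginal cost at q' = 0.3704: 37 + 7.4·0.3704 = 39.741.
Δq = 1.2871 − 0.3704 = 0.9167; wedge = 49 − 39.741 = 9.259.
The triangle = ½ × 0.9167 × 9.259 = $4.24 thousand.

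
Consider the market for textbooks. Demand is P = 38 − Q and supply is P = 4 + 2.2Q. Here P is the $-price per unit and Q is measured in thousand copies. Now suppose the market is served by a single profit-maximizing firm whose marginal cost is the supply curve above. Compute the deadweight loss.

$10.24 thousand

Competitive equilibrium: 38 − Q = 4 + 2.2Q → Q* = 10.625, P* = 27.375.
Marginal revenue: MR = 38 − 2Q. Set MR = MC: 38 − 2Q = 4 + 2.2Q → Q_m = 8.0952.
Price P_m = 38 − 1·8.0952 = 29.9048; MC(Q_m) = 4 + 2.2·8.0952 = 21.8094.
Competitive Q* = 10.625, so ΔQ = 2.5298; wedge = 29.9048 − 21.8094 = 8.0954.
DWL = ½ × 2.5298 × 8.0954 = $10.24 thousand.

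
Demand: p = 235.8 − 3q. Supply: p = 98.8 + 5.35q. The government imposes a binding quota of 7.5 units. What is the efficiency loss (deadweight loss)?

Competitive equilibrium: 235.8 − 3q = 98.8 + 5.35q → q* = 16.4072, p* = 186.5784.
At q = 7.5: demand price = 235.8 − 3·7.5 = 213.3; supply price = 98.8 + 5.35·7.5 = 138.925.
Δq = 16.4072 − 7.5 = 8.9072; wedge = 213.3 − 138.925 = 74.375.
The triangle = ½ × 8.9072 × 74.375 = 331.24.

331.24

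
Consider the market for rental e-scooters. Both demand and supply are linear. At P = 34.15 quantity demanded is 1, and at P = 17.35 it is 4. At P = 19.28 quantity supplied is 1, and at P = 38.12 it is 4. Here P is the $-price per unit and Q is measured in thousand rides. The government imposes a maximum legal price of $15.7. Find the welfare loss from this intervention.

Demand slope = (17.35 − 34.15)/(4 − 1) = −5.6, so P = 39.75 − 5.6Q.
Supply slope = (38.12 − 19.28)/(4 − 1) = 6.28, so P = 13 + 6.28Q.
Competitive equilibrium: 39.75 − 5.6Q = 13 + 6.28Q → Q* = 2.2517, P* = 27.1406.
At the ceiling P = 15.7, quantity supplied = (15.7 − 13)/6.28 = 0.4299.
Willingness to pay at Q' = 0.4299: 39.75 − 5.6·0.4299 = 37.3426.
ΔQ = 2.2517 − 0.4299 = 1.8218; wedge = 37.3426 − 15.7 = 21.6426.
Deadweight loss = ½ × 1.8218 × 21.6426 = $19.71 thousand.

$19.71 thousand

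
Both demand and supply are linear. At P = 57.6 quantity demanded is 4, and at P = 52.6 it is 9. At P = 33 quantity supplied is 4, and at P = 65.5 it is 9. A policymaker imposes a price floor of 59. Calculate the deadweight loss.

82.134

Demand slope = (52.6 − 57.6)/(9 − 4) = −1, so P = 61.6 − Q.
Supply slope = (65.5 − 33)/(9 − 4) = 6.5, so P = 7 + 6.5Q.
Competitive equilibrium: 61.6 − Q = 7 + 6.5Q → Q* = 7.28, P* = 54.32.
At the floor P = 59, quantity demanded = (61.6 − 59)/1 = 2.6.
Sellers' marginal cost at Q' = 2.6: 7 + 6.5·2.6 = 23.9.
ΔQ = 7.28 − 2.6 = 4.68; wedge = 59 − 23.9 = 35.1.
Welfare loss = ½ × 4.68 × 35.1 = 82.134.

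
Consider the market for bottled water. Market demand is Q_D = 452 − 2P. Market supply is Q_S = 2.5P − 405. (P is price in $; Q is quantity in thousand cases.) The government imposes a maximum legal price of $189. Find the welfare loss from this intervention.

In inverse form: demand P = 226 − 0.5Q, supply P = 162 + 0.4Q.
Competitive equilibrium: 226 − 0.5Q = 162 + 0.4Q → Q* = 71.1111, P* = 190.4444.
At the ceiling P = 189, quantity supplied = (189 − 162)/0.4 = 67.5.
Willingness to pay at Q' = 67.5: 226 − 0.5·67.5 = 192.25.
ΔQ = 71.1111 − 67.5 = 3.6111; wedge = 192.25 − 189 = 3.25.
The triangle = ½ × 3.6111 × 3.25 = $5.87 thousand.

$5.87 thousand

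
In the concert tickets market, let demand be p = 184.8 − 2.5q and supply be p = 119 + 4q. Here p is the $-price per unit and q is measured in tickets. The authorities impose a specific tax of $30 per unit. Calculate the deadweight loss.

$69.23

Competitive equilibrium: 184.8 − 2.5q = 119 + 4q → q* = 10.1231, p* = 159.4923.
With the tax, the buyer price exceeds the seller price by 30: (184.8 − 2.5q) − (119 + 4q) = 30 → q' = 5.5077.
Δq = 10.1231 − 5.5077 = 4.6154; the wedge equals the tax, 30.
Deadweight loss = ½ × 4.6154 × 30 = $69.23.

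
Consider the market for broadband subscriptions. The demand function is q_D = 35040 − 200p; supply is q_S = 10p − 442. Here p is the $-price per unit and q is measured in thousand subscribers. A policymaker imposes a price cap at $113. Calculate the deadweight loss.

In inverse form: demand p = 175.2 − 0.005q, supply p = 44.2 + 0.1q.
Competitive equilibrium: 175.2 − 0.005q = 44.2 + 0.1q → q* = 1247.619, p* = 168.9619.
At the ceiling p = 113, quantity supplied = (113 − 44.2)/0.1 = 688.
Willingness to pay at q' = 688: 175.2 − 0.005·688 = 171.76.
Δq = 1247.619 − 688 = 559.619; wedge = 171.76 − 113 = 58.76.
Deadweight loss = ½ × 559.619 × 58.76 = $16441.61 thousand.

$16441.61 thousand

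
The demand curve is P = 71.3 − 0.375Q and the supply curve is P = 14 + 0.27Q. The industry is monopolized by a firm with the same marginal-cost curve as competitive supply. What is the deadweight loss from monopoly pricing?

344.02

Competitive equilibrium: 71.3 − 0.375Q = 14 + 0.27Q → Q* = 88.8372, P* = 37.986.
Marginal revenue: MR = 71.3 − 0.75Q. Set MR = MC: 71.3 − 0.75Q = 14 + 0.27Q → Q_m = 56.1765.
Price P_m = 71.3 − 0.375·56.1765 = 50.2338; MC(Q_m) = 14 + 0.27·56.1765 = 29.1677.
Competitive Q* = 88.8372, so ΔQ = 32.6607; wedge = 50.2338 − 29.1677 = 21.0661.
Deadweight loss = ½ × 32.6607 × 21.0661 = 344.02.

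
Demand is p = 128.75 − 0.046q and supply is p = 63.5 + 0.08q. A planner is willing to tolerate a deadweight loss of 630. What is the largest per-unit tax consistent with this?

Competitive equilibrium: 128.75 − 0.046q = 63.5 + 0.08q → q* = 517.8571, p* = 104.9286.
A tax t gives Δq = t/0.126 and wedge t, so DWL = t²/0.252.
t²/0.252 = 630 → t² = 158.76 → t = 12.6.

12.6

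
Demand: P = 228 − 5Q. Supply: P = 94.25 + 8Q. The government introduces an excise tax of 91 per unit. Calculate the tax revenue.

299.25

Competitive equilibrium: 228 − 5Q = 94.25 + 8Q → Q* = 10.2885, P* = 176.5577.
With the tax, the buyer price exceeds the seller price by 91: (228 − 5Q) − (94.25 + 8Q) = 91 → Q' = 3.2885.
Tax revenue = 91 × 3.2885 = 299.25.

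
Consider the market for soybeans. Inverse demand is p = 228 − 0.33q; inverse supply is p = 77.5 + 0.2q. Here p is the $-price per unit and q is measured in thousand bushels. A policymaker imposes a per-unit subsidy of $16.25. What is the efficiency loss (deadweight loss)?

Competitive equilibrium: 228 − 0.33q = 77.5 + 0.2q → q* = 283.96226, p* = 134.29245.
The subsidy lowers effective supply by 16.25: p = 61.25 + 0.2q.
New quantity: 228 − 0.33q = 61.25 + 0.2q → q' = 314.62264.
Overproduction Δq = 314.62264 − 283.96226 = 30.66038; wedge = subsidy = 16.25.
DWL = ½ × 30.66038 × 16.25 = $249.12 thousand.

$249.12 thousand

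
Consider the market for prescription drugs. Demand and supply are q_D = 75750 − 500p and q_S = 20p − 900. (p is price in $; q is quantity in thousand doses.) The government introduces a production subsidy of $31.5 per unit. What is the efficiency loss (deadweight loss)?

$9540.87 thousand

In inverse form: demand p = 151.5 − 0.002q, supply p = 45 + 0.05q.
Competitive equilibrium: 151.5 − 0.002q = 45 + 0.05q → q* = 2048.0769, p* = 147.4038.
The subsidy lowers effective supply by 31.5: p = 13.5 + 0.05q.
New quantity: 151.5 − 0.002q = 13.5 + 0.05q → q' = 2653.8462.
Overproduction Δq = 2653.8462 − 2048.0769 = 605.7693; wedge = subsidy = 31.5.
The triangle = ½ × 605.7693 × 31.5 = $9540.87 thousand.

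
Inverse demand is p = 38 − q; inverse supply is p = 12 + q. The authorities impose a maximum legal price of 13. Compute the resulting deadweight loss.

Competitive equilibrium: 38 − q = 12 + q → q* = 13, p* = 25.
At the ceiling p = 13, quantity supplied = (13 − 12)/1 = 1.
Willingness to pay at q' = 1: 38 − 1·1 = 37.
Δq = 13 − 1 = 12; wedge = 37 − 13 = 24.
Welfare loss = ½ × 12 × 24 = 144.

144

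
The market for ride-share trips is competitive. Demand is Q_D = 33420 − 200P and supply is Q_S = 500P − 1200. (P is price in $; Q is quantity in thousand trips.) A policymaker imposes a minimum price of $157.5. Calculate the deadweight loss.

$1634256.26 thousand

In inverse form: demand P = 167.1 − 0.005Q, supply P = 2.4 + 0.002Q.
Competitive equilibrium: 167.1 − 0.005Q = 2.4 + 0.002Q → Q* = 23528.57143, P* = 49.45714.
At the floor P = 157.5, quantity demanded = (167.1 − 157.5)/0.005 = 1920.
Sellers' marginal cost at Q' = 1920: 2.4 + 0.002·1920 = 6.24.
ΔQ = 23528.57143 − 1920 = 21608.57143; wedge = 157.5 − 6.24 = 151.26.
The triangle = ½ × 21608.57143 × 151.26 = $1634256.26 thousand.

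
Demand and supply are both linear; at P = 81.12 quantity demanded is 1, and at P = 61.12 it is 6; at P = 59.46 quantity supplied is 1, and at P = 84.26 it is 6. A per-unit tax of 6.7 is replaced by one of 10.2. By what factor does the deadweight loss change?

Demand slope = (61.12 − 81.12)/(6 − 1) = −4, so P = 85.12 − 4Q.
Supply slope = (84.26 − 59.46)/(6 − 1) = 4.96, so P = 54.5 + 4.96Q.
Competitive equilibrium: 85.12 − 4Q = 54.5 + 4.96Q → Q* = 3.4174, P* = 71.4504.
For a per-unit tax t: ΔQ = t/8.96, so DWL = ½·t·(t/8.96) = t²/17.92.
At t = 6.7: DWL = 2.505. At t = 10.2: DWL = 5.806.
Ratio = (10.2/6.7)² = 2.318.

2.318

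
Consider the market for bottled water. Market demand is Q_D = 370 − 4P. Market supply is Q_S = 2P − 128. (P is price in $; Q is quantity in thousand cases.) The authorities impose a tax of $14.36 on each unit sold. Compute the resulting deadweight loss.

$137.47 thousand

In inverse form: demand P = 92.5 − 0.25Q, supply P = 64 + 0.5Q.
Competitive equilibrium: 92.5 − 0.25Q = 64 + 0.5Q → Q* = 38, P* = 83.
With the tax, the buyer price exceeds the seller price by 14.36: (92.5 − 0.25Q) − (64 + 0.5Q) = 14.36 → Q' = 18.8533.
ΔQ = 38 − 18.8533 = 19.1467; the wedge equals the tax, 14.36.
The triangle = ½ × 19.1467 × 14.36 = $137.47 thousand.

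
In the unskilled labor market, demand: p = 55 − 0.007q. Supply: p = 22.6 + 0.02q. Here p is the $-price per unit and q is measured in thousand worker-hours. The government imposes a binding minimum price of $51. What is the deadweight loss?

$5333.88 thousand

Competitive equilibrium: 55 − 0.007q = 22.6 + 0.02q → q* = 1200, p* = 46.6.
At the floor p = 51, quantity demanded = (55 − 51)/0.007 = 571.42857.
Sellers' marginal cost at q' = 571.42857: 22.6 + 0.02·571.42857 = 34.02857.
Δq = 1200 − 571.42857 = 628.57143; wedge = 51 − 34.02857 = 16.97143.
Welfare loss = ½ × 628.57143 × 16.97143 = $5333.88 thousand.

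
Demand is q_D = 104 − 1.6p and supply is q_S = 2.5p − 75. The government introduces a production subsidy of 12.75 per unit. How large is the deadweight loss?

In inverse form: demand p = 65 − 0.625q, supply p = 30 + 0.4q.
Competitive equilibrium: 65 − 0.625q = 30 + 0.4q → q* = 34.1463, p* = 43.6585.
The subsidy lowers effective supply by 12.75: p = 17.25 + 0.4q.
New quantity: 65 − 0.625q = 17.25 + 0.4q → q' = 46.5854.
Overproduction Δq = 46.5854 − 34.1463 = 12.4391; wedge = subsidy = 12.75.
Welfare loss = ½ × 12.4391 × 12.75 = 79.30.

79.30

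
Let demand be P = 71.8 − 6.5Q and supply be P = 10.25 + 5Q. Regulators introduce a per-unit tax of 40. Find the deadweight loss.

Competitive equilibrium: 71.8 − 6.5Q = 10.25 + 5Q → Q* = 5.3522, P* = 37.0109.
With the tax, the buyer price exceeds the seller price by 40: (71.8 − 6.5Q) − (10.25 + 5Q) = 40 → Q' = 1.8739.
ΔQ = 5.3522 − 1.8739 = 3.4783; the wedge equals the tax, 40.
Deadweight loss = ½ × 3.4783 × 40 = 69.57.

69.57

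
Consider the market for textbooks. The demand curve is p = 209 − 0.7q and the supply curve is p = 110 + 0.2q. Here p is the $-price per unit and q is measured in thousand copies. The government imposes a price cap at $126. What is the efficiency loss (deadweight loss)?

$405 thousand

Competitive equilibrium: 209 − 0.7q = 110 + 0.2q → q* = 110, p* = 132.
At the ceiling p = 126, quantity supplied = (126 − 110)/0.2 = 80.
Willingness to pay at q' = 80: 209 − 0.7·80 = 153.
Δq = 110 − 80 = 30; wedge = 153 − 126 = 27.
Deadweight loss = ½ × 30 × 27 = $405 thousand.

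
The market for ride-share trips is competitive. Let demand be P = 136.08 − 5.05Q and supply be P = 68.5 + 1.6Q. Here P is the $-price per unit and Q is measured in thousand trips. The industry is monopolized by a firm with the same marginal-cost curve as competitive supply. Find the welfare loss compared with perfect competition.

Competitive equilibrium: 136.08 − 5.05Q = 68.5 + 1.6Q → Q* = 10.1624, P* = 84.7598.
Marginal revenue: MR = 136.08 − 10.1Q. Set MR = MC: 136.08 − 10.1Q = 68.5 + 1.6Q → Q_m = 5.7761.
Price P_m = 136.08 − 5.05·5.7761 = 106.9107; MC(Q_m) = 68.5 + 1.6·5.7761 = 77.7418.
Competitive Q* = 10.1624, so ΔQ = 4.3863; wedge = 106.9107 − 77.7418 = 29.1689.
The triangle = ½ × 4.3863 × 29.1689 = $63.97 thousand.

$63.97 thousand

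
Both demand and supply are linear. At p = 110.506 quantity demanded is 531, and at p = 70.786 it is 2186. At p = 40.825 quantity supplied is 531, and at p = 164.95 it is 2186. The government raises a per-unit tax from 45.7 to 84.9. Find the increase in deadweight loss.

Demand slope = (70.786 − 110.506)/(2186 − 531) = −0.024, so p = 123.25 − 0.024q.
Supply slope = (164.95 − 40.825)/(2186 − 531) = 0.075, so p = 1 + 0.075q.
Competitive equilibrium: 123.25 − 0.024q = 1 + 0.075q → q* = 1234.8485, p* = 93.6136.
For a per-unit tax t: Δq = t/0.099, so DWL = ½·t·(t/0.099) = t²/0.198.
At t = 45.7: DWL = 10547.929. At t = 84.9: DWL = 36404.091.
Increase = 36404.091 − 10547.929 = 25856.16.

25856.16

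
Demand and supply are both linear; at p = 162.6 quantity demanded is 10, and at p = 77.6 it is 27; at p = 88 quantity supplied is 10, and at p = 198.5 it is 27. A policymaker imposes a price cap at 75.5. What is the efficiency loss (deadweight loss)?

406.69

Demand slope = (77.6 − 162.6)/(27 − 10) = −5, so p = 212.6 − 5q.
Supply slope = (198.5 − 88)/(27 − 10) = 6.5, so p = 23 + 6.5q.
Competitive equilibrium: 212.6 − 5q = 23 + 6.5q → q* = 16.487, p* = 130.1652.
At the ceiling p = 75.5, quantity supplied = (75.5 − 23)/6.5 = 8.0769.
Willingness to pay at q' = 8.0769: 212.6 − 5·8.0769 = 172.2155.
Δq = 16.487 − 8.0769 = 8.4101; wedge = 172.2155 − 75.5 = 96.7155.
DWL = ½ × 8.4101 × 96.7155 = 406.69.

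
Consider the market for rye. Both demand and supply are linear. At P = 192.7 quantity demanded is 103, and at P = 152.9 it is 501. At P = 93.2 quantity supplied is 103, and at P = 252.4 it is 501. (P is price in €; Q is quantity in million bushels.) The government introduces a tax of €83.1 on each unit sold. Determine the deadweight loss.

€6905.61 million

Demand slope = (152.9 − 192.7)/(501 − 103) = −0.1, so P = 203 − 0.1Q.
Supply slope = (252.4 − 93.2)/(501 − 103) = 0.4, so P = 52 + 0.4Q.
Competitive equilibrium: 203 − 0.1Q = 52 + 0.4Q → Q* = 302, P* = 172.8.
With the tax, the buyer price exceeds the seller price by 83.1: (203 − 0.1Q) − (52 + 0.4Q) = 83.1 → Q' = 135.8.
ΔQ = 302 − 135.8 = 166.2; the wedge equals the tax, 83.1.
The triangle = ½ × 166.2 × 83.1 = €6905.61 million.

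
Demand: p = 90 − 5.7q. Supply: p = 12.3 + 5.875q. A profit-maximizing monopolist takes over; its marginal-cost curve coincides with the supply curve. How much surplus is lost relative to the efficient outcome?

Competitive equilibrium: 90 − 5.7q = 12.3 + 5.875q → q* = 6.7127, p* = 51.7374.
Marginal revenue: MR = 90 − 11.4q. Set MR = MC: 90 − 11.4q = 12.3 + 5.875q → q_m = 4.4978.
Price p_m = 90 − 5.7·4.4978 = 64.3625; MC(q_m) = 12.3 + 5.875·4.4978 = 38.7246.
Competitive q* = 6.7127, so Δq = 2.2149; wedge = 64.3625 − 38.7246 = 25.6379.
Deadweight loss = ½ × 2.2149 × 25.6379 = 28.39.

28.39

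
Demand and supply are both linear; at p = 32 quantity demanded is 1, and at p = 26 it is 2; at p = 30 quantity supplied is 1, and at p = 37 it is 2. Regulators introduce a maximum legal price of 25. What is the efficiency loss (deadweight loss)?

Demand slope = (26 − 32)/(2 − 1) = −6, so p = 38 − 6q.
Supply slope = (37 − 30)/(2 − 1) = 7, so p = 23 + 7q.
Competitive equilibrium: 38 − 6q = 23 + 7q → q* = 1.1538, p* = 31.0769.
At the ceiling p = 25, quantity supplied = (25 − 23)/7 = 0.2857.
Willingness to pay at q' = 0.2857: 38 − 6·0.2857 = 36.2858.
Δq = 1.1538 − 0.2857 = 0.8681; wedge = 36.2858 − 25 = 11.2858.
Welfare loss = ½ × 0.8681 × 11.2858 = 4.90.

4.90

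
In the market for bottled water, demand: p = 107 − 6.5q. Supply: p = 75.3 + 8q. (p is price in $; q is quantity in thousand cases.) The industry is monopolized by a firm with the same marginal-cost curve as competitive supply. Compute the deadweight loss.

$3.32 thousand

Competitive equilibrium: 107 − 6.5q = 75.3 + 8q → q* = 2.1862, p* = 92.7897.
Marginal revenue: MR = 107 − 13q. Set MR = MC: 107 − 13q = 75.3 + 8q → q_m = 1.5095.
Price p_m = 107 − 6.5·1.5095 = 97.1883; MC(q_m) = 75.3 + 8·1.5095 = 87.376.
Competitive q* = 2.1862, so Δq = 0.6767; wedge = 97.1883 − 87.376 = 9.8123.
The triangle = ½ × 0.6767 × 9.8123 = $3.32 thousand.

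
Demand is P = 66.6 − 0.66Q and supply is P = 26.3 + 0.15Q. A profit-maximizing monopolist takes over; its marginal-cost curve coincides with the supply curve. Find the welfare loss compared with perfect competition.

Competitive equilibrium: 66.6 − 0.66Q = 26.3 + 0.15Q → Q* = 49.7531, P* = 33.763.
Marginal revenue: MR = 66.6 − 1.32Q. Set MR = MC: 66.6 − 1.32Q = 26.3 + 0.15Q → Q_m = 27.415.
Price P_m = 66.6 − 0.66·27.415 = 48.5061; MC(Q_m) = 26.3 + 0.15·27.415 = 30.4123.
Competitive Q* = 49.7531, so ΔQ = 22.3381; wedge = 48.5061 − 30.4123 = 18.0938.
DWL = ½ × 22.3381 × 18.0938 = 202.09.

202.09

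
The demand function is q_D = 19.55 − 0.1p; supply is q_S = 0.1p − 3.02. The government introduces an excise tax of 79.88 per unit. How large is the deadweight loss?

In inverse form: demand p = 195.5 − 10q, supply p = 30.2 + 10q.
Competitive equilibrium: 195.5 − 10q = 30.2 + 10q → q* = 8.265, p* = 112.85.
With the tax, the buyer price exceeds the seller price by 79.88: (195.5 − 10q) − (30.2 + 10q) = 79.88 → q' = 4.271.
Δq = 8.265 − 4.271 = 3.994; the wedge equals the tax, 79.88.
The triangle = ½ × 3.994 × 79.88 = 159.52.

159.52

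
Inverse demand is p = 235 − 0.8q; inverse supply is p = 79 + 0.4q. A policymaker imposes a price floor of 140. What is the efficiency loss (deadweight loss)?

Competitive equilibrium: 235 − 0.8q = 79 + 0.4q → q* = 130, p* = 131.
At the floor p = 140, quantity demanded = (235 − 140)/0.8 = 118.75.
Sellers' marginal cost at q' = 118.75: 79 + 0.4·118.75 = 126.5.
Δq = 130 − 118.75 = 11.25; wedge = 140 − 126.5 = 13.5.
The triangle = ½ × 11.25 × 13.5 = 75.94.

75.94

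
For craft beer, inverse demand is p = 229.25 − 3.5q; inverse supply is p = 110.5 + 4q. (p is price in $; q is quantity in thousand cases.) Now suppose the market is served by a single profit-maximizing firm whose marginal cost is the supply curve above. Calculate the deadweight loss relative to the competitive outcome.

$95.18 thousand

Competitive equilibrium: 229.25 − 3.5q = 110.5 + 4q → q* = 15.83333, p* = 173.83333.
Marginal revenue: MR = 229.25 − 7q. Set MR = MC: 229.25 − 7q = 110.5 + 4q → q_m = 10.79545.
Price p_m = 229.25 − 3.5·10.79545 = 191.46593; MC(q_m) = 110.5 + 4·10.79545 = 153.6818.
Competitive q* = 15.83333, so Δq = 5.03788; wedge = 191.46593 − 153.6818 = 37.78413.
Welfare loss = ½ × 5.03788 × 37.78413 = $95.18 thousand.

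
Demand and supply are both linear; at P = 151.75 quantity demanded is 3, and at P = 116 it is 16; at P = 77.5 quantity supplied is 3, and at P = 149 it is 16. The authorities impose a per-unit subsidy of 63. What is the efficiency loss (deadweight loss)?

240.55

Demand slope = (116 − 151.75)/(16 − 3) = −2.75, so P = 160 − 2.75Q.
Supply slope = (149 − 77.5)/(16 − 3) = 5.5, so P = 61 + 5.5Q.
Competitive equilibrium: 160 − 2.75Q = 61 + 5.5Q → Q* = 12, P* = 127.
The subsidy lowers effective supply by 63: P = 5.5Q − 2.
New quantity: 160 − 2.75Q = 5.5Q − 2 → Q' = 19.6364.
Overproduction ΔQ = 19.6364 − 12 = 7.6364; wedge = subsidy = 63.
Welfare loss = ½ × 7.6364 × 63 = 240.55.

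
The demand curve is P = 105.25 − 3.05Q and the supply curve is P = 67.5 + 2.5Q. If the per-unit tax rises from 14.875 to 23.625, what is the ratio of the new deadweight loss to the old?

2.522

Competitive equilibrium: 105.25 − 3.05Q = 67.5 + 2.5Q → Q* = 6.8018, P* = 84.5045.
For a per-unit tax t: ΔQ = t/5.55, so DWL = ½·t·(t/5.55) = t²/11.1.
At t = 14.875: DWL = 19.934. At t = 23.625: DWL = 50.283.
Ratio = (23.625/14.875)² = 2.522.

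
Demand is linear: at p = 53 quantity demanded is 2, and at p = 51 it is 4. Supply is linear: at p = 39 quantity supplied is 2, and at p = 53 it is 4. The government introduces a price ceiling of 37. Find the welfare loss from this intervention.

16.58

Demand slope = (51 − 53)/(4 − 2) = −1, so p = 55 − q.
Supply slope = (53 − 39)/(4 − 2) = 7, so p = 25 + 7q.
Competitive equilibrium: 55 − q = 25 + 7q → q* = 3.75, p* = 51.25.
At the ceiling p = 37, quantity supplied = (37 − 25)/7 = 1.7143.
Willingness to pay at q' = 1.7143: 55 − 1·1.7143 = 53.2857.
Δq = 3.75 − 1.7143 = 2.0357; wedge = 53.2857 − 37 = 16.2857.
Welfare loss = ½ × 2.0357 × 16.2857 = 16.58.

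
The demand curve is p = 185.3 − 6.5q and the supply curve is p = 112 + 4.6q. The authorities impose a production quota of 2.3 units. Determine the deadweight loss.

102.79

Competitive equilibrium: 185.3 − 6.5q = 112 + 4.6q → q* = 6.6036, p* = 142.3766.
At q = 2.3: demand price = 185.3 − 6.5·2.3 = 170.35; supply price = 112 + 4.6·2.3 = 122.58.
Δq = 6.6036 − 2.3 = 4.3036; wedge = 170.35 − 122.58 = 47.77.
Welfare loss = ½ × 4.3036 × 47.77 = 102.79.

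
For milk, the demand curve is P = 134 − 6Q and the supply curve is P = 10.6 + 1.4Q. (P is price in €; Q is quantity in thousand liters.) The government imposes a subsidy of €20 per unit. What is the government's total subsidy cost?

€387.57 thousand

Competitive equilibrium: 134 − 6Q = 10.6 + 1.4Q → Q* = 16.6757, P* = 33.9459.
The subsidy lowers effective supply by 20: P = 1.4Q − 9.4.
New quantity: 134 − 6Q = 1.4Q − 9.4 → Q' = 19.3784.
Total subsidy cost = 20 × 19.3784 = €387.57 thousand.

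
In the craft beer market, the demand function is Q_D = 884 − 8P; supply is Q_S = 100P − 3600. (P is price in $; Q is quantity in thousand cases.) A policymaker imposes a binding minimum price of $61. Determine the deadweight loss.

In inverse form: demand P = 110.5 − 0.125Q, supply P = 36 + 0.01Q.
Competitive equilibrium: 110.5 − 0.125Q = 36 + 0.01Q → Q* = 551.8519, P* = 41.5185.
At the floor P = 61, quantity demanded = (110.5 − 61)/0.125 = 396.
Sellers' marginal cost at Q' = 396: 36 + 0.01·396 = 39.96.
ΔQ = 551.8519 − 396 = 155.8519; wedge = 61 − 39.96 = 21.04.
Deadweight loss = ½ × 155.8519 × 21.04 = $1639.56 thousand.

$1639.56 thousand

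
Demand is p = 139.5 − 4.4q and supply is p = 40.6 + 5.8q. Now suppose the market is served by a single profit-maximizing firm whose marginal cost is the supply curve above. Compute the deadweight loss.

43.55

Competitive equilibrium: 139.5 − 4.4q = 40.6 + 5.8q → q* = 9.6961, p* = 96.8373.
Marginal revenue: MR = 139.5 − 8.8q. Set MR = MC: 139.5 − 8.8q = 40.6 + 5.8q → q_m = 6.774.
Price p_m = 139.5 − 4.4·6.774 = 109.6944; MC(q_m) = 40.6 + 5.8·6.774 = 79.8892.
Competitive q* = 9.6961, so Δq = 2.9221; wedge = 109.6944 − 79.8892 = 29.8052.
Deadweight loss = ½ × 2.9221 × 29.8052 = 43.55.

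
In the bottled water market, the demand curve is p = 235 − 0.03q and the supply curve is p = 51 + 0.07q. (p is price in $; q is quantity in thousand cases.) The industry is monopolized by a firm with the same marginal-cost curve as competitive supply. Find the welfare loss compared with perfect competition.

Competitive equilibrium: 235 − 0.03q = 51 + 0.07q → q* = 1840, p* = 179.8.
Marginal revenue: MR = 235 − 0.06q. Set MR = MC: 235 − 0.06q = 51 + 0.07q → q_m = 1415.38462.
Price p_m = 235 − 0.03·1415.38462 = 192.53846; MC(q_m) = 51 + 0.07·1415.38462 = 150.07692.
Competitive q* = 1840, so Δq = 424.61538; wedge = 192.53846 − 150.07692 = 42.46154.
DWL = ½ × 424.61538 × 42.46154 = $9014.91 thousand.

$9014.91 thousand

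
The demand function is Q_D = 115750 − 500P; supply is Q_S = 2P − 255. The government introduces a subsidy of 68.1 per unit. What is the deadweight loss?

In inverse form: demand P = 231.5 − 0.002Q, supply P = 127.5 + 0.5Q.
Competitive equilibrium: 231.5 − 0.002Q = 127.5 + 0.5Q → Q* = 207.1713, P* = 231.0857.
The subsidy lowers effective supply by 68.1: P = 59.4 + 0.5Q.
New quantity: 231.5 − 0.002Q = 59.4 + 0.5Q → Q' = 342.8287.
Overproduction ΔQ = 342.8287 − 207.1713 = 135.6574; wedge = subsidy = 68.1.
Welfare loss = ½ × 135.6574 × 68.1 = 4619.13.

4619.13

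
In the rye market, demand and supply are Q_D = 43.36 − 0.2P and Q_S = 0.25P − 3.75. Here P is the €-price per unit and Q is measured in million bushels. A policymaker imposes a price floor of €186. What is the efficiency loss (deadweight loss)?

In inverse form: demand P = 216.8 − 5Q, supply P = 15 + 4Q.
Competitive equilibrium: 216.8 − 5Q = 15 + 4Q → Q* = 22.4222, P* = 104.6889.
At the floor P = 186, quantity demanded = (216.8 − 186)/5 = 6.16.
Sellers' marginal cost at Q' = 6.16: 15 + 4·6.16 = 39.64.
ΔQ = 22.4222 − 6.16 = 16.2622; wedge = 186 − 39.64 = 146.36.
Deadweight loss = ½ × 16.2622 × 146.36 = €1190.07 million.

€1190.07 million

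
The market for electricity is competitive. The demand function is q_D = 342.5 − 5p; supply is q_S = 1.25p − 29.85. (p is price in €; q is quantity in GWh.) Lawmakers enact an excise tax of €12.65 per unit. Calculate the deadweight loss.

In inverse form: demand p = 68.5 − 0.2q, supply p = 23.88 + 0.8q.
Competitive equilibrium: 68.5 − 0.2q = 23.88 + 0.8q → q* = 44.62, p* = 59.576.
With the tax, the buyer price exceeds the seller price by 12.65: (68.5 − 0.2q) − (23.88 + 0.8q) = 12.65 → q' = 31.97.
Δq = 44.62 − 31.97 = 12.65; the wedge equals the tax, 12.65.
The triangle = ½ × 12.65 × 12.65 = €80.01.

€80.01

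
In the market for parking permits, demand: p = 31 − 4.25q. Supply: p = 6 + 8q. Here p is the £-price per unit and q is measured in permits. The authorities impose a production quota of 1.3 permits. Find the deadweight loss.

£3.36

Competitive equilibrium: 31 − 4.25q = 6 + 8q → q* = 2.0408, p* = 22.3265.
At q = 1.3: demand price = 31 − 4.25·1.3 = 25.475; supply price = 6 + 8·1.3 = 16.4.
Δq = 2.0408 − 1.3 = 0.7408; wedge = 25.475 − 16.4 = 9.075.
Deadweight loss = ½ × 0.7408 × 9.075 = £3.36.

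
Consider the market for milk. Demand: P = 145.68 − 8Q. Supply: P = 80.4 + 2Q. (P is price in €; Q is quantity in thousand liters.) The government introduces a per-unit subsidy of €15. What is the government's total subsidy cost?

€120.42 thousand

Competitive equilibrium: 145.68 − 8Q = 80.4 + 2Q → Q* = 6.528, P* = 93.456.
The subsidy lowers effective supply by 15: P = 65.4 + 2Q.
New quantity: 145.68 − 8Q = 65.4 + 2Q → Q' = 8.028.
Total subsidy cost = 15 × 8.028 = €120.42 thousand.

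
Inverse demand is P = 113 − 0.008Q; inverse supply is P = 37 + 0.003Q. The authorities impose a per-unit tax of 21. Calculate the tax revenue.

105000

Competitive equilibrium: 113 − 0.008Q = 37 + 0.003Q → Q* = 6909.0909, P* = 57.7273.
With the tax, the buyer price exceeds the seller price by 21: (113 − 0.008Q) − (37 + 0.003Q) = 21 → Q' = 5000.
Tax revenue = 21 × 5000 = 105000.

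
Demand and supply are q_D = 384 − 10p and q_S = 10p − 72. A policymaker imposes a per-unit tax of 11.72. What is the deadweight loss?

In inverse form: demand p = 38.4 − 0.1q, supply p = 7.2 + 0.1q.
Competitive equilibrium: 38.4 − 0.1q = 7.2 + 0.1q → q* = 156, p* = 22.8.
With the tax, the buyer price exceeds the seller price by 11.72: (38.4 − 0.1q) − (7.2 + 0.1q) = 11.72 → q' = 97.4.
Δq = 156 − 97.4 = 58.6; the wedge equals the tax, 11.72.
DWL = ½ × 58.6 × 11.72 = 343.396.

343.396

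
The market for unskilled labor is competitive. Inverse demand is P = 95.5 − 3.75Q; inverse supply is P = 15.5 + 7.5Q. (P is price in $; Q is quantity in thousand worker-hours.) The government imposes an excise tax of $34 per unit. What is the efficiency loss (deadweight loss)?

Competitive equilibrium: 95.5 − 3.75Q = 15.5 + 7.5Q → Q* = 7.1111, P* = 68.8333.
With the tax, the buyer price exceeds the seller price by 34: (95.5 − 3.75Q) − (15.5 + 7.5Q) = 34 → Q' = 4.0889.
ΔQ = 7.1111 − 4.0889 = 3.0222; the wedge equals the tax, 34.
The triangle = ½ × 3.0222 × 34 = $51.38 thousand.

$51.38 thousand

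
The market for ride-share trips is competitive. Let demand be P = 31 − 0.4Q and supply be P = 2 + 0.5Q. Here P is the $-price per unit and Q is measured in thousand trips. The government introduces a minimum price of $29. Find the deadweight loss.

Competitive equilibrium: 31 − 0.4Q = 2 + 0.5Q → Q* = 32.2222, P* = 18.1111.
At the floor P = 29, quantity demanded = (31 − 29)/0.4 = 5.
Sellers' marginal cost at Q' = 5: 2 + 0.5·5 = 4.5.
ΔQ = 32.2222 − 5 = 27.2222; wedge = 29 − 4.5 = 24.5.
Deadweight loss = ½ × 27.2222 × 24.5 = $333.47 thousand.

$333.47 thousand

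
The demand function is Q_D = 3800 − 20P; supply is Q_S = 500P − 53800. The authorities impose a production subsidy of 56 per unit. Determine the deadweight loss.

In inverse form: demand P = 190 − 0.05Q, supply P = 107.6 + 0.002Q.
Competitive equilibrium: 190 − 0.05Q = 107.6 + 0.002Q → Q* = 1584.6154, P* = 110.7692.
The subsidy lowers effective supply by 56: P = 51.6 + 0.002Q.
New quantity: 190 − 0.05Q = 51.6 + 0.002Q → Q' = 2661.5385.
Overproduction ΔQ = 2661.5385 − 1584.6154 = 1076.9231; wedge = subsidy = 56.
DWL = ½ × 1076.9231 × 56 = 30153.85.

30153.85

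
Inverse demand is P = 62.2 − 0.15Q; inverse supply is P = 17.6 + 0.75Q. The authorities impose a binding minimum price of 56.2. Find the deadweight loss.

Competitive equilibrium: 62.2 − 0.15Q = 17.6 + 0.75Q → Q* = 49.5556, P* = 54.7667.
At the floor P = 56.2, quantity demanded = (62.2 − 56.2)/0.15 = 40.
Sellers' marginal cost at Q' = 40: 17.6 + 0.75·40 = 47.6.
ΔQ = 49.5556 − 40 = 9.5556; wedge = 56.2 − 47.6 = 8.6.
The triangle = ½ × 9.5556 × 8.6 = 41.09.

41.09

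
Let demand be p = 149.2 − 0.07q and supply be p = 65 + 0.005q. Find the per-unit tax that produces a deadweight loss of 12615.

43.5

Competitive equilibrium: 149.2 − 0.07q = 65 + 0.005q → q* = 1122.6667, p* = 70.6133.
A tax t gives Δq = t/0.075 and wedge t, so DWL = t²/0.15.
t²/0.15 = 12615 → t² = 1892.25 → t = 43.5.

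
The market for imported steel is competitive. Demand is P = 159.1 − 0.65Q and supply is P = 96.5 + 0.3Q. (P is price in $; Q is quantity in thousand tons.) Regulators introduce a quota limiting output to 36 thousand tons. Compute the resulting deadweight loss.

Competitive equilibrium: 159.1 − 0.65Q = 96.5 + 0.3Q → Q* = 65.89474, P* = 116.26842.
At Q = 36: demand price = 159.1 − 0.65·36 = 135.7; supply price = 96.5 + 0.3·36 = 107.3.
ΔQ = 65.89474 − 36 = 29.89474; wedge = 135.7 − 107.3 = 28.4.
DWL = ½ × 29.89474 × 28.4 = $424.51 thousand.

$424.51 thousand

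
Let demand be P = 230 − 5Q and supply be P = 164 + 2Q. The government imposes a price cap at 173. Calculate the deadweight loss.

Competitive equilibrium: 230 − 5Q = 164 + 2Q → Q* = 9.4286, P* = 182.8571.
At the ceiling P = 173, quantity supplied = (173 − 164)/2 = 4.5.
Willingness to pay at Q' = 4.5: 230 − 5·4.5 = 207.5.
ΔQ = 9.4286 − 4.5 = 4.9286; wedge = 207.5 − 173 = 34.5.
Welfare loss = ½ × 4.9286 × 34.5 = 85.02.

85.02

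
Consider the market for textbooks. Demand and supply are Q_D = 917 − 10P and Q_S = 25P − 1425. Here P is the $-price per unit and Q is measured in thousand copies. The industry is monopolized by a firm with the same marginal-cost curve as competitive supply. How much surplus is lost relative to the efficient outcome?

In inverse form: demand P = 91.7 − 0.1Q, supply P = 57 + 0.04Q.
Competitive equilibrium: 91.7 − 0.1Q = 57 + 0.04Q → Q* = 247.85714, P* = 66.91429.
Marginal revenue: MR = 91.7 − 0.2Q. Set MR = MC: 91.7 − 0.2Q = 57 + 0.04Q → Q_m = 144.58333.
Price P_m = 91.7 − 0.1·144.58333 = 77.24167; MC(Q_m) = 57 + 0.04·144.58333 = 62.78333.
Competitive Q* = 247.85714, so ΔQ = 103.27381; wedge = 77.24167 − 62.78333 = 14.45834.
The triangle = ½ × 103.27381 × 14.45834 = $746.58 thousand.

$746.58 thousand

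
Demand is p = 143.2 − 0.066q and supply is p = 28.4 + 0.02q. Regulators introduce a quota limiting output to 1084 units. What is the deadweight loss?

2706.53

Competitive equilibrium: 143.2 − 0.066q = 28.4 + 0.02q → q* = 1334.8837, p* = 55.0977.
At q = 1084: demand price = 143.2 − 0.066·1084 = 71.656; supply price = 28.4 + 0.02·1084 = 50.08.
Δq = 1334.8837 − 1084 = 250.8837; wedge = 71.656 − 50.08 = 21.576.
DWL = ½ × 250.8837 × 21.576 = 2706.53.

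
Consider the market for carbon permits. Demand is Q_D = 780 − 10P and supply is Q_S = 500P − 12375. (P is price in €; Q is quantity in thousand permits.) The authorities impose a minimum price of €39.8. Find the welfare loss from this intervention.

In inverse form: demand P = 78 − 0.1Q, supply P = 24.75 + 0.002Q.
Competitive equilibrium: 78 − 0.1Q = 24.75 + 0.002Q → Q* = 522.0588, P* = 25.7941.
At the floor P = 39.8, quantity demanded = (78 − 39.8)/0.1 = 382.
Sellers' marginal cost at Q' = 382: 24.75 + 0.002·382 = 25.514.
ΔQ = 522.0588 − 382 = 140.0588; wedge = 39.8 − 25.514 = 14.286.
The triangle = ½ × 140.0588 × 14.286 = €1000.44 thousand.

€1000.44 thousand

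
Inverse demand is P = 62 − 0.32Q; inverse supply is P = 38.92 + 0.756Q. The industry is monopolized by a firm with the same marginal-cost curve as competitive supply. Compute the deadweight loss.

Competitive equilibrium: 62 − 0.32Q = 38.92 + 0.756Q → Q* = 21.4498, P* = 55.1361.
Marginal revenue: MR = 62 − 0.64Q. Set MR = MC: 62 − 0.64Q = 38.92 + 0.756Q → Q_m = 16.533.
Price P_m = 62 − 0.32·16.533 = 56.7094; MC(Q_m) = 38.92 + 0.756·16.533 = 51.4189.
Competitive Q* = 21.4498, so ΔQ = 4.9168; wedge = 56.7094 − 51.4189 = 5.2905.
The triangle = ½ × 4.9168 × 5.2905 = 13.01.

13.01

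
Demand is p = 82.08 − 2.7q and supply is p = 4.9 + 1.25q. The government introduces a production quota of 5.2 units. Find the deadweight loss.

406.09

Competitive equilibrium: 82.08 − 2.7q = 4.9 + 1.25q → q* = 19.5392, p* = 29.3241.
At q = 5.2: demand price = 82.08 − 2.7·5.2 = 68.04; supply price = 4.9 + 1.25·5.2 = 11.4.
Δq = 19.5392 − 5.2 = 14.3392; wedge = 68.04 − 11.4 = 56.64.
The triangle = ½ × 14.3392 × 56.64 = 406.09.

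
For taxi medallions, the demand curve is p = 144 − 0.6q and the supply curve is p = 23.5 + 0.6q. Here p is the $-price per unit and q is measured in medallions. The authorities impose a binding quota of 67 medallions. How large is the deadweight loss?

$670

Competitive equilibrium: 144 − 0.6q = 23.5 + 0.6q → q* = 100.4167, p* = 83.75.
At q = 67: demand price = 144 − 0.6·67 = 103.8; supply price = 23.5 + 0.6·67 = 63.7.
Δq = 100.4167 − 67 = 33.4167; wedge = 103.8 − 63.7 = 40.1.
Deadweight loss = ½ × 33.4167 × 40.1 = $670.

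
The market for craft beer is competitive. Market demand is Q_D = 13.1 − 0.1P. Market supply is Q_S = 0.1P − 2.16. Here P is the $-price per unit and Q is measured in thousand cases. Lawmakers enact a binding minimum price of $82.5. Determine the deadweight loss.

In inverse form: demand P = 131 − 10Q, supply P = 21.6 + 10Q.
Competitive equilibrium: 131 − 10Q = 21.6 + 10Q → Q* = 5.47, P* = 76.3.
At the floor P = 82.5, quantity demanded = (131 − 82.5)/10 = 4.85.
Sellers' marginal cost at Q' = 4.85: 21.6 + 10·4.85 = 70.1.
ΔQ = 5.47 − 4.85 = 0.62; wedge = 82.5 − 70.1 = 12.4.
Welfare loss = ½ × 0.62 × 12.4 = $3.844 thousand.

$3.844 thousand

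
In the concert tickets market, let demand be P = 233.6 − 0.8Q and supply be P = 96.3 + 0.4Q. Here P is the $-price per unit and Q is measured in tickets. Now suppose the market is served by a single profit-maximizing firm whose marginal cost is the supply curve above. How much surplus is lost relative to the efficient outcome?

$1256.75

Competitive equilibrium: 233.6 − 0.8Q = 96.3 + 0.4Q → Q* = 114.4167, P* = 142.0667.
Marginal revenue: MR = 233.6 − 1.6Q. Set MR = MC: 233.6 − 1.6Q = 96.3 + 0.4Q → Q_m = 68.65.
Price P_m = 233.6 − 0.8·68.65 = 178.68; MC(Q_m) = 96.3 + 0.4·68.65 = 123.76.
Competitive Q* = 114.4167, so ΔQ = 45.7667; wedge = 178.68 − 123.76 = 54.92.
Welfare loss = ½ × 45.7667 × 54.92 = $1256.75.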